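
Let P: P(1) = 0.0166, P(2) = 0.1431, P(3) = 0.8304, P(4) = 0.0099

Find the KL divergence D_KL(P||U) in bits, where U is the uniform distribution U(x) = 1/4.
1.2119 bits

U(i) = 1/4 for all i

D_KL(P||U) = Σ P(x) log₂(P(x) / (1/4))
           = Σ P(x) log₂(P(x)) + log₂(4)
           = log₂(4) - H(P)

H(P) = -Σ P(x) log₂(P(x)):
  -P(1)·log₂(P(1)) = -(0.0166)·log₂(0.0166) = 0.09815
  -P(2)·log₂(P(2)) = -(0.1431)·log₂(0.1431) = 0.40138
  -P(3)·log₂(P(3)) = -(0.8304)·log₂(0.8304) = 0.22265
  -P(4)·log₂(P(4)) = -(0.0099)·log₂(0.0099) = 0.06592
H(P) = 0.09815 + 0.40138 + 0.22265 + 0.06592 = 0.78810 bits

log₂(4) = 2.00000 bits

D_KL(P||U) = 2.00000 - 0.78810 = 1.21190 ≈ 1.2119 bits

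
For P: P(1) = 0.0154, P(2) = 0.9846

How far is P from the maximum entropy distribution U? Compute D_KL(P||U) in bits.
0.8852 bits

U(i) = 1/2 for all i

D_KL(P||U) = Σ P(x) log₂(P(x) / (1/2))
           = Σ P(x) log₂(P(x)) + log₂(2)
           = log₂(2) - H(P)

H(P) = -Σ P(x) log₂(P(x)):
  -P(1)·log₂(P(1)) = -(0.0154)·log₂(0.0154) = 0.09272
  -P(2)·log₂(P(2)) = -(0.9846)·log₂(0.9846) = 0.02205
H(P) = 0.09272 + 0.02205 = 0.11477 bits

log₂(2) = 1.00000 bits

D_KL(P||U) = 1.00000 - 0.11477 = 0.88523 ≈ 0.8852 bits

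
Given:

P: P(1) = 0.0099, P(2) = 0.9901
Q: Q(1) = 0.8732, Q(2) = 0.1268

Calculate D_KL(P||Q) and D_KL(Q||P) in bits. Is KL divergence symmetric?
D_KL(P||Q) = 2.8717 bits, D_KL(Q||P) = 5.2673 bits. No, KL divergence is not symmetric.

D_KL(P||Q) = Σ P(x) log₂(P(x)/Q(x))

Computing term by term:
  P(1)·log₂(P(1)/Q(1)) = 0.0099·log₂(0.0099/0.8732) = -0.06398
  P(2)·log₂(P(2)/Q(2)) = 0.9901·log₂(0.9901/0.1268) = 2.93567

D_KL(P||Q) = -0.06398 + 2.93567 = 2.87169 ≈ 2.8717 bits

D_KL(Q||P) = Σ Q(x) log₂(Q(x)/P(x))

Computing term by term:
  Q(1)·log₂(Q(1)/P(1)) = 0.8732·log₂(0.8732/0.0099) = 5.64326
  Q(2)·log₂(Q(2)/P(2)) = 0.1268·log₂(0.1268/0.9901) = -0.37596

D_KL(Q||P) = 5.64326 - 0.37596 = 5.26730 ≈ 5.2673 bits

These are NOT equal (difference: 2.3956 bits). KL divergence is asymmetric: D_KL(P||Q) ≠ D_KL(Q||P) in general.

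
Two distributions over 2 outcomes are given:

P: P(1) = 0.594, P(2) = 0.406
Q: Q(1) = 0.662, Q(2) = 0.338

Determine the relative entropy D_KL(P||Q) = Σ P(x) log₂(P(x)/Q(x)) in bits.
0.0145 bits

D_KL(P||Q) = Σ P(x) log₂(P(x)/Q(x))

Computing term by term:
  P(1)·log₂(P(1)/Q(1)) = 0.594·log₂(0.594/0.662) = -0.09288
  P(2)·log₂(P(2)/Q(2)) = 0.406·log₂(0.406/0.338) = 0.10737

D_KL(P||Q) = -0.09288 + 0.10737 = 0.01449 ≈ 0.0145 bits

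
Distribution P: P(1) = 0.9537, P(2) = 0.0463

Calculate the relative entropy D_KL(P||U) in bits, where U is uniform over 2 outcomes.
0.7295 bits

U(i) = 1/2 for all i

D_KL(P||U) = Σ P(x) log₂(P(x) / (1/2))
           = Σ P(x) log₂(P(x)) + log₂(2)
           = log₂(2) - H(P)

H(P) = -Σ P(x) log₂(P(x)):
  -P(1)·log₂(P(1)) = -(0.9537)·log₂(0.9537) = 0.06523
  -P(2)·log₂(P(2)) = -(0.0463)·log₂(0.0463) = 0.20524
H(P) = 0.06523 + 0.20524 = 0.27047 bits

log₂(2) = 1.00000 bits

D_KL(P||U) = 1.00000 - 0.27047 = 0.72953 ≈ 0.7295 bits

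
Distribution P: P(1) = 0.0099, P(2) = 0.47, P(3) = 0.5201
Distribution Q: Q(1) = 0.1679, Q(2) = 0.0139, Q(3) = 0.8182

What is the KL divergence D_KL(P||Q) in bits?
2.0070 bits

D_KL(P||Q) = Σ P(x) log₂(P(x)/Q(x))

Computing term by term:
  P(1)·log₂(P(1)/Q(1)) = 0.0099·log₂(0.0099/0.1679) = -0.04043
  P(2)·log₂(P(2)/Q(2)) = 0.47·log₂(0.47/0.0139) = 2.38737
  P(3)·log₂(P(3)/Q(3)) = 0.5201·log₂(0.5201/0.8182) = -0.33997

D_KL(P||Q) = -0.04043 + 2.38737 - 0.33997 = 2.00697 ≈ 2.0070 bits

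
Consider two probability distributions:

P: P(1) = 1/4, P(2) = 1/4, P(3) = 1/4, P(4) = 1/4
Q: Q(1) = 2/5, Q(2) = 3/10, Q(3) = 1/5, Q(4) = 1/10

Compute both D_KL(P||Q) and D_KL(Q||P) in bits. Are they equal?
D_KL(P||Q) = 0.1757 bits, D_KL(Q||P) = 0.1536 bits. No, they are not equal.

D_KL(P||Q) = Σ P(x) log₂(P(x)/Q(x))

Computing term by term:
  P(1)·log₂(P(1)/Q(1)) = (1/4)·log₂((1/4)/(2/5)) = -0.16952
  P(2)·log₂(P(2)/Q(2)) = (1/4)·log₂((1/4)/(3/10)) = -0.06576
  P(3)·log₂(P(3)/Q(3)) = (1/4)·log₂((1/4)/(1/5)) = 0.08048
  P(4)·log₂(P(4)/Q(4)) = (1/4)·log₂((1/4)/(1/10)) = 0.33048

D_KL(P||Q) = -0.16952 - 0.06576 + 0.08048 + 0.33048 = 0.17568 ≈ 0.1757 bits

D_KL(Q||P) = Σ Q(x) log₂(Q(x)/P(x))

Computing term by term:
  Q(1)·log₂(Q(1)/P(1)) = (2/5)·log₂((2/5)/(1/4)) = 0.27123
  Q(2)·log₂(Q(2)/P(2)) = (3/10)·log₂((3/10)/(1/4)) = 0.07891
  Q(3)·log₂(Q(3)/P(3)) = (1/5)·log₂((1/5)/(1/4)) = -0.06439
  Q(4)·log₂(Q(4)/P(4)) = (1/10)·log₂((1/10)/(1/4)) = -0.13219

D_KL(Q||P) = 0.27123 + 0.07891 - 0.06439 - 0.13219 = 0.15356 ≈ 0.1536 bits

These are NOT equal (difference: 0.0221 bits). KL divergence is asymmetric: D_KL(P||Q) ≠ D_KL(Q||P) in general.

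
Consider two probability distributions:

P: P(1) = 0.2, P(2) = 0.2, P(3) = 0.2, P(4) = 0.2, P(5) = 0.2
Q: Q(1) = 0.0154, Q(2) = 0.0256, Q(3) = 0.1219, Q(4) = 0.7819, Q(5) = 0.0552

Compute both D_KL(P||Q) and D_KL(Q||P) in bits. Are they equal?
D_KL(P||Q) = 1.4539 bits, D_KL(Q||P) = 1.2155 bits. No, they are not equal.

D_KL(P||Q) = Σ P(x) log₂(P(x)/Q(x))

Computing term by term:
  P(1)·log₂(P(1)/Q(1)) = 0.2·log₂(0.2/0.0154) = 0.73980
  P(2)·log₂(P(2)/Q(2)) = 0.2·log₂(0.2/0.0256) = 0.59316
  P(3)·log₂(P(3)/Q(3)) = 0.2·log₂(0.2/0.1219) = 0.14286
  P(4)·log₂(P(4)/Q(4)) = 0.2·log₂(0.2/0.7819) = -0.39340
  P(5)·log₂(P(5)/Q(5)) = 0.2·log₂(0.2/0.0552) = 0.37145

D_KL(P||Q) = 0.73980 + 0.59316 + 0.14286 - 0.39340 + 0.37145 = 1.45387 ≈ 1.4539 bits

D_KL(Q||P) = Σ Q(x) log₂(Q(x)/P(x))

Computing term by term:
  Q(1)·log₂(Q(1)/P(1)) = 0.0154·log₂(0.0154/0.2) = -0.05696
  Q(2)·log₂(Q(2)/P(2)) = 0.0256·log₂(0.0256/0.2) = -0.07592
  Q(3)·log₂(Q(3)/P(3)) = 0.1219·log₂(0.1219/0.2) = -0.08707
  Q(4)·log₂(Q(4)/P(4)) = 0.7819·log₂(0.7819/0.2) = 1.53798
  Q(5)·log₂(Q(5)/P(5)) = 0.0552·log₂(0.0552/0.2) = -0.10252

D_KL(Q||P) = -0.05696 - 0.07592 - 0.08707 + 1.53798 - 0.10252 = 1.21551 ≈ 1.2155 bits

These are NOT equal (difference: 0.2384 bits). KL divergence is asymmetric: D_KL(P||Q) ≠ D_KL(Q||P) in general.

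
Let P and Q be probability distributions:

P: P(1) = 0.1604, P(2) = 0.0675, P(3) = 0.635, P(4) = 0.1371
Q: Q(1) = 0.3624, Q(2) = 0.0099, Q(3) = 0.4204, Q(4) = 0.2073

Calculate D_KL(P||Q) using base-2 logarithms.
0.2944 bits

D_KL(P||Q) = Σ P(x) log₂(P(x)/Q(x))

Computing term by term:
  P(1)·log₂(P(1)/Q(1)) = 0.1604·log₂(0.1604/0.3624) = -0.18862
  P(2)·log₂(P(2)/Q(2)) = 0.0675·log₂(0.0675/0.0099) = 0.18693
  P(3)·log₂(P(3)/Q(3)) = 0.635·log₂(0.635/0.4204) = 0.37782
  P(4)·log₂(P(4)/Q(4)) = 0.1371·log₂(0.1371/0.2073) = -0.08178

D_KL(P||Q) = -0.18862 + 0.18693 + 0.37782 - 0.08178 = 0.29435 ≈ 0.2944 bits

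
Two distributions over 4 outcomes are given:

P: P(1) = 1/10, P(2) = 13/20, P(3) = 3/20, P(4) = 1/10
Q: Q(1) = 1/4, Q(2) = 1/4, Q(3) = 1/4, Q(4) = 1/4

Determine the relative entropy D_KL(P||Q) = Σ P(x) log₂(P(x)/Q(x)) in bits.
0.5211 bits

D_KL(P||Q) = Σ P(x) log₂(P(x)/Q(x))

Computing term by term:
  P(1)·log₂(P(1)/Q(1)) = (1/10)·log₂((1/10)/(1/4)) = -0.13219
  P(2)·log₂(P(2)/Q(2)) = (13/20)·log₂((13/20)/(1/4)) = 0.89603
  P(3)·log₂(P(3)/Q(3)) = (3/20)·log₂((3/20)/(1/4)) = -0.11054
  P(4)·log₂(P(4)/Q(4)) = (1/10)·log₂((1/10)/(1/4)) = -0.13219

D_KL(P||Q) = -0.13219 + 0.89603 - 0.11054 - 0.13219 = 0.52111 ≈ 0.5211 bits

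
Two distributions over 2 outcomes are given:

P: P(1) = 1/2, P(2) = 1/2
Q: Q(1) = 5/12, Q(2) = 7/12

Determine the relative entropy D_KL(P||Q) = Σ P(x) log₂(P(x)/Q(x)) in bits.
0.0203 bits

D_KL(P||Q) = Σ P(x) log₂(P(x)/Q(x))

Computing term by term:
  P(1)·log₂(P(1)/Q(1)) = (1/2)·log₂((1/2)/(5/12)) = 0.13152
  P(2)·log₂(P(2)/Q(2)) = (1/2)·log₂((1/2)/(7/12)) = -0.11120

D_KL(P||Q) = 0.13152 - 0.11120 = 0.02032 ≈ 0.0203 bits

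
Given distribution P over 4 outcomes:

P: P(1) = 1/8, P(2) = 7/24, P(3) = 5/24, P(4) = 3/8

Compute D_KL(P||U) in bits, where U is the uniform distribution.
0.1044 bits

U(i) = 1/4 for all i

D_KL(P||U) = Σ P(x) log₂(P(x) / (1/4))
           = Σ P(x) log₂(P(x)) + log₂(4)
           = log₂(4) - H(P)

H(P) = -Σ P(x) log₂(P(x)):
  -P(1)·log₂(P(1)) = -(1/8)·log₂(1/8) = 0.37500
  -P(2)·log₂(P(2)) = -(7/24)·log₂(7/24) = 0.51847
  -P(3)·log₂(P(3)) = -(5/24)·log₂(5/24) = 0.47147
  -P(4)·log₂(P(4)) = -(3/8)·log₂(3/8) = 0.53064
H(P) = 0.37500 + 0.51847 + 0.47147 + 0.53064 = 1.89558 bits

log₂(4) = 2.00000 bits

D_KL(P||U) = 2.00000 - 1.89558 = 0.10442 ≈ 0.1044 bits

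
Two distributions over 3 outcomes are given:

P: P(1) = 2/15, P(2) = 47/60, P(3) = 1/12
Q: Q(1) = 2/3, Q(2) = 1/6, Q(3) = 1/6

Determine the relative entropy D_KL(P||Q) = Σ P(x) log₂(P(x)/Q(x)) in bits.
1.3560 bits

D_KL(P||Q) = Σ P(x) log₂(P(x)/Q(x))

Computing term by term:
  P(1)·log₂(P(1)/Q(1)) = (2/15)·log₂((2/15)/(2/3)) = -0.30959
  P(2)·log₂(P(2)/Q(2)) = (47/60)·log₂((47/60)/(1/6)) = 1.74892
  P(3)·log₂(P(3)/Q(3)) = (1/12)·log₂((1/12)/(1/6)) = -0.08333

D_KL(P||Q) = -0.30959 + 1.74892 - 0.08333 = 1.35600 ≈ 1.3560 bits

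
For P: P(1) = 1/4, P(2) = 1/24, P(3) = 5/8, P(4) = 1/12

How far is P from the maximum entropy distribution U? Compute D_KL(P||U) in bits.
0.5864 bits

U(i) = 1/4 for all i

D_KL(P||U) = Σ P(x) log₂(P(x) / (1/4))
           = Σ P(x) log₂(P(x)) + log₂(4)
           = log₂(4) - H(P)

H(P) = -Σ P(x) log₂(P(x)):
  -P(1)·log₂(P(1)) = -(1/4)·log₂(1/4) = 0.50000
  -P(2)·log₂(P(2)) = -(1/24)·log₂(1/24) = 0.19104
  -P(3)·log₂(P(3)) = -(5/8)·log₂(5/8) = 0.42379
  -P(4)·log₂(P(4)) = -(1/12)·log₂(1/12) = 0.29875
H(P) = 0.50000 + 0.19104 + 0.42379 + 0.29875 = 1.41358 bits

log₂(4) = 2.00000 bits

D_KL(P||U) = 2.00000 - 1.41358 = 0.58642 ≈ 0.5864 bits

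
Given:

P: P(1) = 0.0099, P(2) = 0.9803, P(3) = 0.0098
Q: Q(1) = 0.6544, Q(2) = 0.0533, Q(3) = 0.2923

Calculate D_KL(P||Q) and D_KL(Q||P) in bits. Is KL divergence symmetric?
D_KL(P||Q) = 4.0104 bits, D_KL(Q||P) = 5.1648 bits. No, KL divergence is not symmetric.

D_KL(P||Q) = Σ P(x) log₂(P(x)/Q(x))

Computing term by term:
  P(1)·log₂(P(1)/Q(1)) = 0.0099·log₂(0.0099/0.6544) = -0.05986
  P(2)·log₂(P(2)/Q(2)) = 0.9803·log₂(0.9803/0.0533) = 4.11826
  P(3)·log₂(P(3)/Q(3)) = 0.0098·log₂(0.0098/0.2923) = -0.04801

D_KL(P||Q) = -0.05986 + 4.11826 - 0.04801 = 4.01039 ≈ 4.0104 bits

D_KL(Q||P) = Σ Q(x) log₂(Q(x)/P(x))

Computing term by term:
  Q(1)·log₂(Q(1)/P(1)) = 0.6544·log₂(0.6544/0.0099) = 3.95690
  Q(2)·log₂(Q(2)/P(2)) = 0.0533·log₂(0.0533/0.9803) = -0.22391
  Q(3)·log₂(Q(3)/P(3)) = 0.2923·log₂(0.2923/0.0098) = 1.43184

D_KL(Q||P) = 3.95690 - 0.22391 + 1.43184 = 5.16483 ≈ 5.1648 bits

These are NOT equal (difference: 1.1544 bits). KL divergence is asymmetric: D_KL(P||Q) ≠ D_KL(Q||P) in general.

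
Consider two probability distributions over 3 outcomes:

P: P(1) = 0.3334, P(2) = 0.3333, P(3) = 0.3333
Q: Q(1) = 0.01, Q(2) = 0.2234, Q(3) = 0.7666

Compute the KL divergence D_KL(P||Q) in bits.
1.4786 bits

D_KL(P||Q) = Σ P(x) log₂(P(x)/Q(x))

Computing term by term:
  P(1)·log₂(P(1)/Q(1)) = 0.3334·log₂(0.3334/0.01) = 1.68673
  P(2)·log₂(P(2)/Q(2)) = 0.3333·log₂(0.3333/0.2234) = 0.19238
  P(3)·log₂(P(3)/Q(3)) = 0.3333·log₂(0.3333/0.7666) = -0.40051

D_KL(P||Q) = 1.68673 + 0.19238 - 0.40051 = 1.47860 ≈ 1.4786 bits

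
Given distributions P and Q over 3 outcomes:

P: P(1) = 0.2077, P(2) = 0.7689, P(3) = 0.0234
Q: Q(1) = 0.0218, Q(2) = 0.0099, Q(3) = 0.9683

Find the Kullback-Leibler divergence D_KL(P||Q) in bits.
5.3779 bits

D_KL(P||Q) = Σ P(x) log₂(P(x)/Q(x))

Computing term by term:
  P(1)·log₂(P(1)/Q(1)) = 0.2077·log₂(0.2077/0.0218) = 0.67546
  P(2)·log₂(P(2)/Q(2)) = 0.7689·log₂(0.7689/0.0099) = 4.82810
  P(3)·log₂(P(3)/Q(3)) = 0.0234·log₂(0.0234/0.9683) = -0.12568

D_KL(P||Q) = 0.67546 + 4.82810 - 0.12568 = 5.37788 ≈ 5.3779 bits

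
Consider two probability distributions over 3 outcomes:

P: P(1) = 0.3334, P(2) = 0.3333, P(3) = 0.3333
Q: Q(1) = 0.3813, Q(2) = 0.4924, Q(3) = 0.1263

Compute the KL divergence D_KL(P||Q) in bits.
0.2144 bits

D_KL(P||Q) = Σ P(x) log₂(P(x)/Q(x))

Computing term by term:
  P(1)·log₂(P(1)/Q(1)) = 0.3334·log₂(0.3334/0.3813) = -0.06457
  P(2)·log₂(P(2)/Q(2)) = 0.3333·log₂(0.3333/0.4924) = -0.18765
  P(3)·log₂(P(3)/Q(3)) = 0.3333·log₂(0.3333/0.1263) = 0.46661

D_KL(P||Q) = -0.06457 - 0.18765 + 0.46661 = 0.21439 ≈ 0.2144 bits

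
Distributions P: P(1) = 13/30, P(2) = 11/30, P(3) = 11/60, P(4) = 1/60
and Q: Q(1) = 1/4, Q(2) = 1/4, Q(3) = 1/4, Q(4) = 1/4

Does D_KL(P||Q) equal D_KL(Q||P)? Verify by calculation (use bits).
D_KL(P||Q) = 0.3993 bits, D_KL(Q||P) = 0.7521 bits. No — D_KL(P||Q) ≠ D_KL(Q||P) for this pair.

D_KL(P||Q) = Σ P(x) log₂(P(x)/Q(x))

Computing term by term:
  P(1)·log₂(P(1)/Q(1)) = (13/30)·log₂((13/30)/(1/4)) = 0.34387
  P(2)·log₂(P(2)/Q(2)) = (11/30)·log₂((11/30)/(1/4)) = 0.20260
  P(3)·log₂(P(3)/Q(3)) = (11/60)·log₂((11/60)/(1/4)) = -0.08203
  P(4)·log₂(P(4)/Q(4)) = (1/60)·log₂((1/60)/(1/4)) = -0.06511

D_KL(P||Q) = 0.34387 + 0.20260 - 0.08203 - 0.06511 = 0.39933 ≈ 0.3993 bits

D_KL(Q||P) = Σ Q(x) log₂(Q(x)/P(x))

Computing term by term:
  Q(1)·log₂(Q(1)/P(1)) = (1/4)·log₂((1/4)/(13/30)) = -0.19839
  Q(2)·log₂(Q(2)/P(2)) = (1/4)·log₂((1/4)/(11/30)) = -0.13814
  Q(3)·log₂(Q(3)/P(3)) = (1/4)·log₂((1/4)/(11/60)) = 0.11186
  Q(4)·log₂(Q(4)/P(4)) = (1/4)·log₂((1/4)/(1/60)) = 0.97672

D_KL(Q||P) = -0.19839 - 0.13814 + 0.11186 + 0.97672 = 0.75205 ≈ 0.7521 bits

These are NOT equal (difference: 0.3528 bits). KL divergence is asymmetric: D_KL(P||Q) ≠ D_KL(Q||P) in general.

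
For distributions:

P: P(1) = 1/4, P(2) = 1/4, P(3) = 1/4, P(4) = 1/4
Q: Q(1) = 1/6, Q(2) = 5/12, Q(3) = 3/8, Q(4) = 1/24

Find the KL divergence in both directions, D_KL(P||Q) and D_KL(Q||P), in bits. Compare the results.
D_KL(P||Q) = 0.4620 bits, D_KL(Q||P) = 0.3212 bits. D_KL(P||Q) is larger than D_KL(Q||P) by 0.1408 bits; the two directions differ.

D_KL(P||Q) = Σ P(x) log₂(P(x)/Q(x))

Computing term by term:
  P(1)·log₂(P(1)/Q(1)) = (1/4)·log₂((1/4)/(1/6)) = 0.14624
  P(2)·log₂(P(2)/Q(2)) = (1/4)·log₂((1/4)/(5/12)) = -0.18424
  P(3)·log₂(P(3)/Q(3)) = (1/4)·log₂((1/4)/(3/8)) = -0.14624
  P(4)·log₂(P(4)/Q(4)) = (1/4)·log₂((1/4)/(1/24)) = 0.64624

D_KL(P||Q) = 0.14624 - 0.18424 - 0.14624 + 0.64624 = 0.46200 ≈ 0.4620 bits

D_KL(Q||P) = Σ Q(x) log₂(Q(x)/P(x))

Computing term by term:
  Q(1)·log₂(Q(1)/P(1)) = (1/6)·log₂((1/6)/(1/4)) = -0.09749
  Q(2)·log₂(Q(2)/P(2)) = (5/12)·log₂((5/12)/(1/4)) = 0.30707
  Q(3)·log₂(Q(3)/P(3)) = (3/8)·log₂((3/8)/(1/4)) = 0.21936
  Q(4)·log₂(Q(4)/P(4)) = (1/24)·log₂((1/24)/(1/4)) = -0.10771

D_KL(Q||P) = -0.09749 + 0.30707 + 0.21936 - 0.10771 = 0.32123 ≈ 0.3212 bits

These are NOT equal (difference: 0.1408 bits). KL divergence is asymmetric: D_KL(P||Q) ≠ D_KL(Q||P) in general.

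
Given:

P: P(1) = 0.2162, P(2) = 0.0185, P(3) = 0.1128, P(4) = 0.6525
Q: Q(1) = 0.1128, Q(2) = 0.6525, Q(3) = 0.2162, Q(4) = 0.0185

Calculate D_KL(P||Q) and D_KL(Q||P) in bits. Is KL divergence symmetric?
D_KL(P||Q) = 3.3561 bits, D_KL(Q||P) = 3.3561 bits. The two values coincide for this particular pair, but no — KL divergence is not symmetric in general.

D_KL(P||Q) = Σ P(x) log₂(P(x)/Q(x))

Computing term by term:
  P(1)·log₂(P(1)/Q(1)) = 0.2162·log₂(0.2162/0.1128) = 0.20293
  P(2)·log₂(P(2)/Q(2)) = 0.0185·log₂(0.0185/0.6525) = -0.09510
  P(3)·log₂(P(3)/Q(3)) = 0.1128·log₂(0.1128/0.2162) = -0.10587
  P(4)·log₂(P(4)/Q(4)) = 0.6525·log₂(0.6525/0.0185) = 3.35410

D_KL(P||Q) = 0.20293 - 0.09510 - 0.10587 + 3.35410 = 3.35606 ≈ 3.3561 bits

D_KL(Q||P) = Σ Q(x) log₂(Q(x)/P(x))

Computing term by term:
  Q(1)·log₂(Q(1)/P(1)) = 0.1128·log₂(0.1128/0.2162) = -0.10587
  Q(2)·log₂(Q(2)/P(2)) = 0.6525·log₂(0.6525/0.0185) = 3.35410
  Q(3)·log₂(Q(3)/P(3)) = 0.2162·log₂(0.2162/0.1128) = 0.20293
  Q(4)·log₂(Q(4)/P(4)) = 0.0185·log₂(0.0185/0.6525) = -0.09510

D_KL(Q||P) = -0.10587 + 3.35410 + 0.20293 - 0.09510 = 3.35606 ≈ 3.3561 bits

These ARE equal here. Q is P with outcomes relabeled (Q(1) = P(3), Q(2) = P(4), Q(3) = P(1), Q(4) = P(2)) by a relabeling that is its own inverse, so the two sums contain exactly the same terms in a different order. This is a special case — KL divergence is not symmetric in general: D_KL(P||Q) ≠ D_KL(Q||P) for most P, Q.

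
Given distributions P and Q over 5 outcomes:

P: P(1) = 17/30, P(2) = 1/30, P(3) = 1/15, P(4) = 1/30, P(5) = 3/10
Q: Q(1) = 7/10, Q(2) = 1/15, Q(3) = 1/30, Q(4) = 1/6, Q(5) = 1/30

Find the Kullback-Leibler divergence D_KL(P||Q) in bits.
0.7342 bits

D_KL(P||Q) = Σ P(x) log₂(P(x)/Q(x))

Computing term by term:
  P(1)·log₂(P(1)/Q(1)) = (17/30)·log₂((17/30)/(7/10)) = -0.17275
  P(2)·log₂(P(2)/Q(2)) = (1/30)·log₂((1/30)/(1/15)) = -0.03333
  P(3)·log₂(P(3)/Q(3)) = (1/15)·log₂((1/15)/(1/30)) = 0.06667
  P(4)·log₂(P(4)/Q(4)) = (1/30)·log₂((1/30)/(1/6)) = -0.07740
  P(5)·log₂(P(5)/Q(5)) = (3/10)·log₂((3/10)/(1/30)) = 0.95098

D_KL(P||Q) = -0.17275 - 0.03333 + 0.06667 - 0.07740 + 0.95098 = 0.73417 ≈ 0.7342 bits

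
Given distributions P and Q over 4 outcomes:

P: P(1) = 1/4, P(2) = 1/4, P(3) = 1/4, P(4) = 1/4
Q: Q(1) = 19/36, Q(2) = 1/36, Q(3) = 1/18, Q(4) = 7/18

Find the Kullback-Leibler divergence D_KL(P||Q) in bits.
0.9061 bits

D_KL(P||Q) = Σ P(x) log₂(P(x)/Q(x))

Computing term by term:
  P(1)·log₂(P(1)/Q(1)) = (1/4)·log₂((1/4)/(19/36)) = -0.26950
  P(2)·log₂(P(2)/Q(2)) = (1/4)·log₂((1/4)/(1/36)) = 0.79248
  P(3)·log₂(P(3)/Q(3)) = (1/4)·log₂((1/4)/(1/18)) = 0.54248
  P(4)·log₂(P(4)/Q(4)) = (1/4)·log₂((1/4)/(7/18)) = -0.15936

D_KL(P||Q) = -0.26950 + 0.79248 + 0.54248 - 0.15936 = 0.90610 ≈ 0.9061 bits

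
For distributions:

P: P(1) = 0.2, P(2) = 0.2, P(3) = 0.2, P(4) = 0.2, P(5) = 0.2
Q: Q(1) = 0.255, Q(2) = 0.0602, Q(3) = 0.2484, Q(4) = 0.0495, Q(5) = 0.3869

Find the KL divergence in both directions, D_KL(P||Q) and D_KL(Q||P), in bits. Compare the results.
D_KL(P||Q) = 0.4263 bits, D_KL(Q||P) = 0.3314 bits. D_KL(P||Q) is larger than D_KL(Q||P) by 0.0949 bits; the two directions differ.

D_KL(P||Q) = Σ P(x) log₂(P(x)/Q(x))

Computing term by term:
  P(1)·log₂(P(1)/Q(1)) = 0.2·log₂(0.2/0.255) = -0.07010
  P(2)·log₂(P(2)/Q(2)) = 0.2·log₂(0.2/0.0602) = 0.34643
  P(3)·log₂(P(3)/Q(3)) = 0.2·log₂(0.2/0.2484) = -0.06253
  P(4)·log₂(P(4)/Q(4)) = 0.2·log₂(0.2/0.0495) = 0.40290
  P(5)·log₂(P(5)/Q(5)) = 0.2·log₂(0.2/0.3869) = -0.19039

D_KL(P||Q) = -0.07010 + 0.34643 - 0.06253 + 0.40290 - 0.19039 = 0.42631 ≈ 0.4263 bits

D_KL(Q||P) = Σ Q(x) log₂(Q(x)/P(x))

Computing term by term:
  Q(1)·log₂(Q(1)/P(1)) = 0.255·log₂(0.255/0.2) = 0.08938
  Q(2)·log₂(Q(2)/P(2)) = 0.0602·log₂(0.0602/0.2) = -0.10428
  Q(3)·log₂(Q(3)/P(3)) = 0.2484·log₂(0.2484/0.2) = 0.07767
  Q(4)·log₂(Q(4)/P(4)) = 0.0495·log₂(0.0495/0.2) = -0.09972
  Q(5)·log₂(Q(5)/P(5)) = 0.3869·log₂(0.3869/0.2) = 0.36831

D_KL(Q||P) = 0.08938 - 0.10428 + 0.07767 - 0.09972 + 0.36831 = 0.33136 ≈ 0.3314 bits

These are NOT equal (difference: 0.0949 bits). KL divergence is asymmetric: D_KL(P||Q) ≠ D_KL(Q||P) in general.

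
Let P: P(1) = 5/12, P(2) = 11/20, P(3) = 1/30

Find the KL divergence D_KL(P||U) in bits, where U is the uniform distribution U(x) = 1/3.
0.4208 bits

U(i) = 1/3 for all i

D_KL(P||U) = Σ P(x) log₂(P(x) / (1/3))
           = Σ P(x) log₂(P(x)) + log₂(3)
           = log₂(3) - H(P)

H(P) = -Σ P(x) log₂(P(x)):
  -P(1)·log₂(P(1)) = -(5/12)·log₂(5/12) = 0.52626
  -P(2)·log₂(P(2)) = -(11/20)·log₂(11/20) = 0.47437
  -P(3)·log₂(P(3)) = -(1/30)·log₂(1/30) = 0.16356
H(P) = 0.52626 + 0.47437 + 0.16356 = 1.16419 bits

log₂(3) = 1.58496 bits

D_KL(P||U) = 1.58496 - 1.16419 = 0.42077 ≈ 0.4208 bits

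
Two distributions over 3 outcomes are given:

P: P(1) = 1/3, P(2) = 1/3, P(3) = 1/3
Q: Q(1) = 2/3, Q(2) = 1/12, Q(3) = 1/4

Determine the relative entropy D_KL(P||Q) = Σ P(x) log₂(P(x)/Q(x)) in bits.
0.4717 bits

D_KL(P||Q) = Σ P(x) log₂(P(x)/Q(x))

Computing term by term:
  P(1)·log₂(P(1)/Q(1)) = (1/3)·log₂((1/3)/(2/3)) = -0.33333
  P(2)·log₂(P(2)/Q(2)) = (1/3)·log₂((1/3)/(1/12)) = 0.66667
  P(3)·log₂(P(3)/Q(3)) = (1/3)·log₂((1/3)/(1/4)) = 0.13835

D_KL(P||Q) = -0.33333 + 0.66667 + 0.13835 = 0.47169 ≈ 0.4717 bits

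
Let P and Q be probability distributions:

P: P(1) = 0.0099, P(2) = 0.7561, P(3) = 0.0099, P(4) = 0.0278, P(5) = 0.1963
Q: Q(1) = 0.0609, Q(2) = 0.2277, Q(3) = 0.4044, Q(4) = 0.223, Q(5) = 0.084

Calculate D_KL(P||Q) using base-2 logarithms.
1.3871 bits

D_KL(P||Q) = Σ P(x) log₂(P(x)/Q(x))

Computing term by term:
  P(1)·log₂(P(1)/Q(1)) = 0.0099·log₂(0.0099/0.0609) = -0.02595
  P(2)·log₂(P(2)/Q(2)) = 0.7561·log₂(0.7561/0.2277) = 1.30914
  P(3)·log₂(P(3)/Q(3)) = 0.0099·log₂(0.0099/0.4044) = -0.05299
  P(4)·log₂(P(4)/Q(4)) = 0.0278·log₂(0.0278/0.223) = -0.08351
  P(5)·log₂(P(5)/Q(5)) = 0.1963·log₂(0.1963/0.084) = 0.24039

D_KL(P||Q) = -0.02595 + 1.30914 - 0.05299 - 0.08351 + 0.24039 = 1.38708 ≈ 1.3871 bits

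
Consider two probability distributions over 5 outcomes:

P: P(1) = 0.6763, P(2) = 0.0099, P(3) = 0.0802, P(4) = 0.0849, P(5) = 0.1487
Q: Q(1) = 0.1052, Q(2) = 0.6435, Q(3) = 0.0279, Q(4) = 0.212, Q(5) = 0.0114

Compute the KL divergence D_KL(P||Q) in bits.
2.3170 bits

D_KL(P||Q) = Σ P(x) log₂(P(x)/Q(x))

Computing term by term:
  P(1)·log₂(P(1)/Q(1)) = 0.6763·log₂(0.6763/0.1052) = 1.81555
  P(2)·log₂(P(2)/Q(2)) = 0.0099·log₂(0.0099/0.6435) = -0.05962
  P(3)·log₂(P(3)/Q(3)) = 0.0802·log₂(0.0802/0.0279) = 0.12217
  P(4)·log₂(P(4)/Q(4)) = 0.0849·log₂(0.0849/0.212) = -0.11209
  P(5)·log₂(P(5)/Q(5)) = 0.1487·log₂(0.1487/0.0114) = 0.55098

D_KL(P||Q) = 1.81555 - 0.05962 + 0.12217 - 0.11209 + 0.55098 = 2.31699 ≈ 2.3170 bits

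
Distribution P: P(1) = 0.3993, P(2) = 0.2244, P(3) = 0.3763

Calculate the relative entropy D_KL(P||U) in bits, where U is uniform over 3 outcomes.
0.0417 bits

U(i) = 1/3 for all i

D_KL(P||U) = Σ P(x) log₂(P(x) / (1/3))
           = Σ P(x) log₂(P(x)) + log₂(3)
           = log₂(3) - H(P)

H(P) = -Σ P(x) log₂(P(x)):
  -P(1)·log₂(P(1)) = -(0.3993)·log₂(0.3993) = 0.52885
  -P(2)·log₂(P(2)) = -(0.2244)·log₂(0.2244) = 0.48377
  -P(3)·log₂(P(3)) = -(0.3763)·log₂(0.3763) = 0.53060
H(P) = 0.52885 + 0.48377 + 0.53060 = 1.54322 bits

log₂(3) = 1.58496 bits

D_KL(P||U) = 1.58496 - 1.54322 = 0.04174 ≈ 0.0417 bits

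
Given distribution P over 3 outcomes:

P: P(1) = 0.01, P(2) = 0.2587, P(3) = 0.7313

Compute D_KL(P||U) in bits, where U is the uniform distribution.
0.6837 bits

U(i) = 1/3 for all i

D_KL(P||U) = Σ P(x) log₂(P(x) / (1/3))
           = Σ P(x) log₂(P(x)) + log₂(3)
           = log₂(3) - H(P)

H(P) = -Σ P(x) log₂(P(x)):
  -P(1)·log₂(P(1)) = -(0.01)·log₂(0.01) = 0.06644
  -P(2)·log₂(P(2)) = -(0.2587)·log₂(0.2587) = 0.50463
  -P(3)·log₂(P(3)) = -(0.7313)·log₂(0.7313) = 0.33016
H(P) = 0.06644 + 0.50463 + 0.33016 = 0.90123 bits

log₂(3) = 1.58496 bits

D_KL(P||U) = 1.58496 - 0.90123 = 0.68373 ≈ 0.6837 bits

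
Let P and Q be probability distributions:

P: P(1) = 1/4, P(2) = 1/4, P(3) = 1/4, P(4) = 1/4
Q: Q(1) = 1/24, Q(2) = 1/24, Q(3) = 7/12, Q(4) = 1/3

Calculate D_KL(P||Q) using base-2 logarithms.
0.8831 bits

D_KL(P||Q) = Σ P(x) log₂(P(x)/Q(x))

Computing term by term:
  P(1)·log₂(P(1)/Q(1)) = (1/4)·log₂((1/4)/(1/24)) = 0.64624
  P(2)·log₂(P(2)/Q(2)) = (1/4)·log₂((1/4)/(1/24)) = 0.64624
  P(3)·log₂(P(3)/Q(3)) = (1/4)·log₂((1/4)/(7/12)) = -0.30560
  P(4)·log₂(P(4)/Q(4)) = (1/4)·log₂((1/4)/(1/3)) = -0.10376

D_KL(P||Q) = 0.64624 + 0.64624 - 0.30560 - 0.10376 = 0.88312 ≈ 0.8831 bits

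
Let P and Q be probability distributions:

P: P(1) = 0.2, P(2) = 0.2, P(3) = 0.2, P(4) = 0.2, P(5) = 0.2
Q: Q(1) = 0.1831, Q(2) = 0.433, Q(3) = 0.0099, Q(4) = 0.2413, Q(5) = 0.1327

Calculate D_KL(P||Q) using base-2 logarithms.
0.7341 bits

D_KL(P||Q) = Σ P(x) log₂(P(x)/Q(x))

Computing term by term:
  P(1)·log₂(P(1)/Q(1)) = 0.2·log₂(0.2/0.1831) = 0.02547
  P(2)·log₂(P(2)/Q(2)) = 0.2·log₂(0.2/0.433) = -0.22287
  P(3)·log₂(P(3)/Q(3)) = 0.2·log₂(0.2/0.0099) = 0.86729
  P(4)·log₂(P(4)/Q(4)) = 0.2·log₂(0.2/0.2413) = -0.05417
  P(5)·log₂(P(5)/Q(5)) = 0.2·log₂(0.2/0.1327) = 0.11837

D_KL(P||Q) = 0.02547 - 0.22287 + 0.86729 - 0.05417 + 0.11837 = 0.73409 ≈ 0.7341 bits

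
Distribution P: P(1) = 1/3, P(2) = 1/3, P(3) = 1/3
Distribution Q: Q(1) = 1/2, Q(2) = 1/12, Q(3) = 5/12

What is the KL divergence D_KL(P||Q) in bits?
0.3644 bits

D_KL(P||Q) = Σ P(x) log₂(P(x)/Q(x))

Computing term by term:
  P(1)·log₂(P(1)/Q(1)) = (1/3)·log₂((1/3)/(1/2)) = -0.19499
  P(2)·log₂(P(2)/Q(2)) = (1/3)·log₂((1/3)/(1/12)) = 0.66667
  P(3)·log₂(P(3)/Q(3)) = (1/3)·log₂((1/3)/(5/12)) = -0.10731

D_KL(P||Q) = -0.19499 + 0.66667 - 0.10731 = 0.36437 ≈ 0.3644 bits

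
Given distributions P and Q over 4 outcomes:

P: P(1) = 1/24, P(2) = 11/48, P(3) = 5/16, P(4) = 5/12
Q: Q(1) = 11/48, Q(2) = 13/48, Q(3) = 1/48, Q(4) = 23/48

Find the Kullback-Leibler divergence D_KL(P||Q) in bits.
0.9792 bits

D_KL(P||Q) = Σ P(x) log₂(P(x)/Q(x))

Computing term by term:
  P(1)·log₂(P(1)/Q(1)) = (1/24)·log₂((1/24)/(11/48)) = -0.10248
  P(2)·log₂(P(2)/Q(2)) = (11/48)·log₂((11/48)/(13/48)) = -0.05523
  P(3)·log₂(P(3)/Q(3)) = (5/16)·log₂((5/16)/(1/48)) = 1.22090
  P(4)·log₂(P(4)/Q(4)) = (5/12)·log₂((5/12)/(23/48)) = -0.08401

D_KL(P||Q) = -0.10248 - 0.05523 + 1.22090 - 0.08401 = 0.97918 ≈ 0.9792 bits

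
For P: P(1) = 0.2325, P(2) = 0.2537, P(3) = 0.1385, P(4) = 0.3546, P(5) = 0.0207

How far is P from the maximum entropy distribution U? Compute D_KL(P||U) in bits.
0.2894 bits

U(i) = 1/5 for all i

D_KL(P||U) = Σ P(x) log₂(P(x) / (1/5))
           = Σ P(x) log₂(P(x)) + log₂(5)
           = log₂(5) - H(P)

H(P) = -Σ P(x) log₂(P(x)):
  -P(1)·log₂(P(1)) = -(0.2325)·log₂(0.2325) = 0.48934
  -P(2)·log₂(P(2)) = -(0.2537)·log₂(0.2537) = 0.50202
  -P(3)·log₂(P(3)) = -(0.1385)·log₂(0.1385) = 0.39501
  -P(4)·log₂(P(4)) = -(0.3546)·log₂(0.3546) = 0.53039
  -P(5)·log₂(P(5)) = -(0.0207)·log₂(0.0207) = 0.11580
H(P) = 0.48934 + 0.50202 + 0.39501 + 0.53039 + 0.11580 = 2.03256 bits

log₂(5) = 2.32193 bits

D_KL(P||U) = 2.32193 - 2.03256 = 0.28937 ≈ 0.2894 bits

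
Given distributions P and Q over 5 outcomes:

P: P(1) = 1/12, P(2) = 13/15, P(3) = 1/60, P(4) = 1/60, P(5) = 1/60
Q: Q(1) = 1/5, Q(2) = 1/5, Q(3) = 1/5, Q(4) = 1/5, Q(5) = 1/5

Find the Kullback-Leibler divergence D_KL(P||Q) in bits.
1.5489 bits

D_KL(P||Q) = Σ P(x) log₂(P(x)/Q(x))

Computing term by term:
  P(1)·log₂(P(1)/Q(1)) = (1/12)·log₂((1/12)/(1/5)) = -0.10525
  P(2)·log₂(P(2)/Q(2)) = (13/15)·log₂((13/15)/(1/5)) = 1.83341
  P(3)·log₂(P(3)/Q(3)) = (1/60)·log₂((1/60)/(1/5)) = -0.05975
  P(4)·log₂(P(4)/Q(4)) = (1/60)·log₂((1/60)/(1/5)) = -0.05975
  P(5)·log₂(P(5)/Q(5)) = (1/60)·log₂((1/60)/(1/5)) = -0.05975

D_KL(P||Q) = -0.10525 + 1.83341 - 0.05975 - 0.05975 - 0.05975 = 1.54891 ≈ 1.5489 bits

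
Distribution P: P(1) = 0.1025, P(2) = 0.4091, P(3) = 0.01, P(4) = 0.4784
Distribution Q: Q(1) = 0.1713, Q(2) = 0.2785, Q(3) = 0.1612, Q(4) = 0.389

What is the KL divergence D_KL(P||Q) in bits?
0.2537 bits

D_KL(P||Q) = Σ P(x) log₂(P(x)/Q(x))

Computing term by term:
  P(1)·log₂(P(1)/Q(1)) = 0.1025·log₂(0.1025/0.1713) = -0.07594
  P(2)·log₂(P(2)/Q(2)) = 0.4091·log₂(0.4091/0.2785) = 0.22696
  P(3)·log₂(P(3)/Q(3)) = 0.01·log₂(0.01/0.1612) = -0.04011
  P(4)·log₂(P(4)/Q(4)) = 0.4784·log₂(0.4784/0.389) = 0.14278

D_KL(P||Q) = -0.07594 + 0.22696 - 0.04011 + 0.14278 = 0.25369 ≈ 0.2537 bits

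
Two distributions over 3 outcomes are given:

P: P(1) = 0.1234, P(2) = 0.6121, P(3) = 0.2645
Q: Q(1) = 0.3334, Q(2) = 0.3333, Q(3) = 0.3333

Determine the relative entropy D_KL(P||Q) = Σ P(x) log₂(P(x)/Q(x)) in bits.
0.2716 bits

D_KL(P||Q) = Σ P(x) log₂(P(x)/Q(x))

Computing term by term:
  P(1)·log₂(P(1)/Q(1)) = 0.1234·log₂(0.1234/0.3334) = -0.17694
  P(2)·log₂(P(2)/Q(2)) = 0.6121·log₂(0.6121/0.3333) = 0.53678
  P(3)·log₂(P(3)/Q(3)) = 0.2645·log₂(0.2645/0.3333) = -0.08822

D_KL(P||Q) = -0.17694 + 0.53678 - 0.08822 = 0.27162 ≈ 0.2716 bits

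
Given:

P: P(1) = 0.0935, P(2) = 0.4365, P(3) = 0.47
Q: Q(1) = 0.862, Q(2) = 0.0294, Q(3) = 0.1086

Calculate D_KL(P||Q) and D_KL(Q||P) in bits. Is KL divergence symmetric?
D_KL(P||Q) = 2.3927 bits, D_KL(Q||P) = 2.4184 bits. No, KL divergence is not symmetric.

D_KL(P||Q) = Σ P(x) log₂(P(x)/Q(x))

Computing term by term:
  P(1)·log₂(P(1)/Q(1)) = 0.0935·log₂(0.0935/0.862) = -0.29963
  P(2)·log₂(P(2)/Q(2)) = 0.4365·log₂(0.4365/0.0294) = 1.69890
  P(3)·log₂(P(3)/Q(3)) = 0.47·log₂(0.47/0.1086) = 0.99341

D_KL(P||Q) = -0.29963 + 1.69890 + 0.99341 = 2.39268 ≈ 2.3927 bits

D_KL(Q||P) = Σ Q(x) log₂(Q(x)/P(x))

Computing term by term:
  Q(1)·log₂(Q(1)/P(1)) = 0.862·log₂(0.862/0.0935) = 2.76241
  Q(2)·log₂(Q(2)/P(2)) = 0.0294·log₂(0.0294/0.4365) = -0.11443
  Q(3)·log₂(Q(3)/P(3)) = 0.1086·log₂(0.1086/0.47) = -0.22954

D_KL(Q||P) = 2.76241 - 0.11443 - 0.22954 = 2.41844 ≈ 2.4184 bits

These are NOT equal (difference: 0.0257 bits). KL divergence is asymmetric: D_KL(P||Q) ≠ D_KL(Q||P) in general.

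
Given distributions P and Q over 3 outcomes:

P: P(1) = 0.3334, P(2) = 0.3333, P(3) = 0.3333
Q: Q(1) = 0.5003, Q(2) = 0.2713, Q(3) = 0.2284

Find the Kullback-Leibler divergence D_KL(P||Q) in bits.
0.0855 bits

D_KL(P||Q) = Σ P(x) log₂(P(x)/Q(x))

Computing term by term:
  P(1)·log₂(P(1)/Q(1)) = 0.3334·log₂(0.3334/0.5003) = -0.19522
  P(2)·log₂(P(2)/Q(2)) = 0.3333·log₂(0.3333/0.2713) = 0.09897
  P(3)·log₂(P(3)/Q(3)) = 0.3333·log₂(0.3333/0.2284) = 0.18173

D_KL(P||Q) = -0.19522 + 0.09897 + 0.18173 = 0.08548 ≈ 0.0855 bits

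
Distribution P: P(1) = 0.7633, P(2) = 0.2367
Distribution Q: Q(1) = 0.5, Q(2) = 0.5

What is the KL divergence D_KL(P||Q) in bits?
0.2105 bits

D_KL(P||Q) = Σ P(x) log₂(P(x)/Q(x))

Computing term by term:
  P(1)·log₂(P(1)/Q(1)) = 0.7633·log₂(0.7633/0.5) = 0.46586
  P(2)·log₂(P(2)/Q(2)) = 0.2367·log₂(0.2367/0.5) = -0.25537

D_KL(P||Q) = 0.46586 - 0.25537 = 0.21049 ≈ 0.2105 bits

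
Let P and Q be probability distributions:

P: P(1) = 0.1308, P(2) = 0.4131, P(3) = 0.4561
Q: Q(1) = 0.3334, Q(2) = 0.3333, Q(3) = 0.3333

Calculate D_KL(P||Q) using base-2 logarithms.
0.1578 bits

D_KL(P||Q) = Σ P(x) log₂(P(x)/Q(x))

Computing term by term:
  P(1)·log₂(P(1)/Q(1)) = 0.1308·log₂(0.1308/0.3334) = -0.17657
  P(2)·log₂(P(2)/Q(2)) = 0.4131·log₂(0.4131/0.3333) = 0.12792
  P(3)·log₂(P(3)/Q(3)) = 0.4561·log₂(0.4561/0.3333) = 0.20640

D_KL(P||Q) = -0.17657 + 0.12792 + 0.20640 = 0.15775 ≈ 0.1578 bits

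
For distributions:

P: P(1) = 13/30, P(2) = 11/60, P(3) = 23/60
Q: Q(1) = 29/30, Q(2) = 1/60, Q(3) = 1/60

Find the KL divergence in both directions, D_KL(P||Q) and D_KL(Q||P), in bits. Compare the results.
D_KL(P||Q) = 1.8667 bits, D_KL(Q||P) = 0.9859 bits. D_KL(P||Q) is larger than D_KL(Q||P) by 0.8808 bits; the two directions differ.

D_KL(P||Q) = Σ P(x) log₂(P(x)/Q(x))

Computing term by term:
  P(1)·log₂(P(1)/Q(1)) = (13/30)·log₂((13/30)/(29/30)) = -0.50160
  P(2)·log₂(P(2)/Q(2)) = (11/60)·log₂((11/60)/(1/60)) = 0.63423
  P(3)·log₂(P(3)/Q(3)) = (23/60)·log₂((23/60)/(1/60)) = 1.73403

D_KL(P||Q) = -0.50160 + 0.63423 + 1.73403 = 1.86666 ≈ 1.8667 bits

D_KL(Q||P) = Σ Q(x) log₂(Q(x)/P(x))

Computing term by term:
  Q(1)·log₂(Q(1)/P(1)) = (29/30)·log₂((29/30)/(13/30)) = 1.11896
  Q(2)·log₂(Q(2)/P(2)) = (1/60)·log₂((1/60)/(11/60)) = -0.05766
  Q(3)·log₂(Q(3)/P(3)) = (1/60)·log₂((1/60)/(23/60)) = -0.07539

D_KL(Q||P) = 1.11896 - 0.05766 - 0.07539 = 0.98591 ≈ 0.9859 bits

These are NOT equal (difference: 0.8808 bits). KL divergence is asymmetric: D_KL(P||Q) ≠ D_KL(Q||P) in general.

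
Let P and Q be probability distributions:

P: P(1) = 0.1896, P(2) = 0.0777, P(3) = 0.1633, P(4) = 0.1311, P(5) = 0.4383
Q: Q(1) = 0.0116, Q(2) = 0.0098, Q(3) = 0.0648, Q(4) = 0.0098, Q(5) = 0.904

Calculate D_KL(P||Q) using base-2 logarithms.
1.2469 bits

D_KL(P||Q) = Σ P(x) log₂(P(x)/Q(x))

Computing term by term:
  P(1)·log₂(P(1)/Q(1)) = 0.1896·log₂(0.1896/0.0116) = 0.76423
  P(2)·log₂(P(2)/Q(2)) = 0.0777·log₂(0.0777/0.0098) = 0.23209
  P(3)·log₂(P(3)/Q(3)) = 0.1633·log₂(0.1633/0.0648) = 0.21775
  P(4)·log₂(P(4)/Q(4)) = 0.1311·log₂(0.1311/0.0098) = 0.49054
  P(5)·log₂(P(5)/Q(5)) = 0.4383·log₂(0.4383/0.904) = -0.45776

D_KL(P||Q) = 0.76423 + 0.23209 + 0.21775 + 0.49054 - 0.45776 = 1.24685 ≈ 1.2469 bits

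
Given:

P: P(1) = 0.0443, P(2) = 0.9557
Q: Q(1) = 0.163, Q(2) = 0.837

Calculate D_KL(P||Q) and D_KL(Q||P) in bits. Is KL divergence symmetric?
D_KL(P||Q) = 0.0996 bits, D_KL(Q||P) = 0.1462 bits. No, KL divergence is not symmetric.

D_KL(P||Q) = Σ P(x) log₂(P(x)/Q(x))

Computing term by term:
  P(1)·log₂(P(1)/Q(1)) = 0.0443·log₂(0.0443/0.163) = -0.08326
  P(2)·log₂(P(2)/Q(2)) = 0.9557·log₂(0.9557/0.837) = 0.18285

D_KL(P||Q) = -0.08326 + 0.18285 = 0.09959 ≈ 0.0996 bits

D_KL(Q||P) = Σ Q(x) log₂(Q(x)/P(x))

Computing term by term:
  Q(1)·log₂(Q(1)/P(1)) = 0.163·log₂(0.163/0.0443) = 0.30636
  Q(2)·log₂(Q(2)/P(2)) = 0.837·log₂(0.837/0.9557) = -0.16014

D_KL(Q||P) = 0.30636 - 0.16014 = 0.14622 ≈ 0.1462 bits

These are NOT equal (difference: 0.0466 bits). KL divergence is asymmetric: D_KL(P||Q) ≠ D_KL(Q||P) in general.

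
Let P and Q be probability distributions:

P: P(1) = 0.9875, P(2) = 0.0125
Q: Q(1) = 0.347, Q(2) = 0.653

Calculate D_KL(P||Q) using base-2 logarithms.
1.4186 bits

D_KL(P||Q) = Σ P(x) log₂(P(x)/Q(x))

Computing term by term:
  P(1)·log₂(P(1)/Q(1)) = 0.9875·log₂(0.9875/0.347) = 1.48998
  P(2)·log₂(P(2)/Q(2)) = 0.0125·log₂(0.0125/0.653) = -0.07134

D_KL(P||Q) = 1.48998 - 0.07134 = 1.41864 ≈ 1.4186 bits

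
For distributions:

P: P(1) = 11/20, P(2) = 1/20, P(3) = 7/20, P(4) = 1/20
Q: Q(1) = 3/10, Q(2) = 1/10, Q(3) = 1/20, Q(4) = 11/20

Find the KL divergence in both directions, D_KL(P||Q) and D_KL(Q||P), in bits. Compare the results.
D_KL(P||Q) = 1.2406 bits, D_KL(Q||P) = 1.6000 bits. D_KL(Q||P) is larger than D_KL(P||Q) by 0.3594 bits; the two directions differ.

D_KL(P||Q) = Σ P(x) log₂(P(x)/Q(x))

Computing term by term:
  P(1)·log₂(P(1)/Q(1)) = (11/20)·log₂((11/20)/(3/10)) = 0.48096
  P(2)·log₂(P(2)/Q(2)) = (1/20)·log₂((1/20)/(1/10)) = -0.05000
  P(3)·log₂(P(3)/Q(3)) = (7/20)·log₂((7/20)/(1/20)) = 0.98257
  P(4)·log₂(P(4)/Q(4)) = (1/20)·log₂((1/20)/(11/20)) = -0.17297

D_KL(P||Q) = 0.48096 - 0.05000 + 0.98257 - 0.17297 = 1.24056 ≈ 1.2406 bits

D_KL(Q||P) = Σ Q(x) log₂(Q(x)/P(x))

Computing term by term:
  Q(1)·log₂(Q(1)/P(1)) = (3/10)·log₂((3/10)/(11/20)) = -0.26234
  Q(2)·log₂(Q(2)/P(2)) = (1/10)·log₂((1/10)/(1/20)) = 0.10000
  Q(3)·log₂(Q(3)/P(3)) = (1/20)·log₂((1/20)/(7/20)) = -0.14037
  Q(4)·log₂(Q(4)/P(4)) = (11/20)·log₂((11/20)/(1/20)) = 1.90269

D_KL(Q||P) = -0.26234 + 0.10000 - 0.14037 + 1.90269 = 1.59998 ≈ 1.6000 bits

These are NOT equal (difference: 0.3594 bits). KL divergence is asymmetric: D_KL(P||Q) ≠ D_KL(Q||P) in general.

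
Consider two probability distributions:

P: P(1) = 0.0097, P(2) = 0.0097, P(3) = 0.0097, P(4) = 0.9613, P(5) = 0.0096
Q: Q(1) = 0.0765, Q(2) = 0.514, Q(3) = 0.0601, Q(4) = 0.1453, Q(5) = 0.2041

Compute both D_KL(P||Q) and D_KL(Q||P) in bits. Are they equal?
D_KL(P||Q) = 2.4681 bits, D_KL(Q||P) = 3.8341 bits. No, they are not equal.

D_KL(P||Q) = Σ P(x) log₂(P(x)/Q(x))

Computing term by term:
  P(1)·log₂(P(1)/Q(1)) = 0.0097·log₂(0.0097/0.0765) = -0.02890
  P(2)·log₂(P(2)/Q(2)) = 0.0097·log₂(0.0097/0.514) = -0.05556
  P(3)·log₂(P(3)/Q(3)) = 0.0097·log₂(0.0097/0.0601) = -0.02552
  P(4)·log₂(P(4)/Q(4)) = 0.9613·log₂(0.9613/0.1453) = 2.62046
  P(5)·log₂(P(5)/Q(5)) = 0.0096·log₂(0.0096/0.2041) = -0.04234

D_KL(P||Q) = -0.02890 - 0.05556 - 0.02552 + 2.62046 - 0.04234 = 2.46814 ≈ 2.4681 bits

D_KL(Q||P) = Σ Q(x) log₂(Q(x)/P(x))

Computing term by term:
  Q(1)·log₂(Q(1)/P(1)) = 0.0765·log₂(0.0765/0.0097) = 0.22792
  Q(2)·log₂(Q(2)/P(2)) = 0.514·log₂(0.514/0.0097) = 2.94401
  Q(3)·log₂(Q(3)/P(3)) = 0.0601·log₂(0.0601/0.0097) = 0.15814
  Q(4)·log₂(Q(4)/P(4)) = 0.1453·log₂(0.1453/0.9613) = -0.39608
  Q(5)·log₂(Q(5)/P(5)) = 0.2041·log₂(0.2041/0.0096) = 0.90010

D_KL(Q||P) = 0.22792 + 2.94401 + 0.15814 - 0.39608 + 0.90010 = 3.83409 ≈ 3.8341 bits

These are NOT equal (difference: 1.3660 bits). KL divergence is asymmetric: D_KL(P||Q) ≠ D_KL(Q||P) in general.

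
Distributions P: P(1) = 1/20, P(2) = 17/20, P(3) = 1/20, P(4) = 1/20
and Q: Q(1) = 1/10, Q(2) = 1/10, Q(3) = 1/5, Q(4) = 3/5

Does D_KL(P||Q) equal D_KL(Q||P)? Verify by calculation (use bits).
D_KL(P||Q) = 2.2951 bits, D_KL(Q||P) = 2.3422 bits. No — D_KL(P||Q) ≠ D_KL(Q||P) for this pair.

D_KL(P||Q) = Σ P(x) log₂(P(x)/Q(x))

Computing term by term:
  P(1)·log₂(P(1)/Q(1)) = (1/20)·log₂((1/20)/(1/10)) = -0.05000
  P(2)·log₂(P(2)/Q(2)) = (17/20)·log₂((17/20)/(1/10)) = 2.62434
  P(3)·log₂(P(3)/Q(3)) = (1/20)·log₂((1/20)/(1/5)) = -0.10000
  P(4)·log₂(P(4)/Q(4)) = (1/20)·log₂((1/20)/(3/5)) = -0.17925

D_KL(P||Q) = -0.05000 + 2.62434 - 0.10000 - 0.17925 = 2.29509 ≈ 2.2951 bits

D_KL(Q||P) = Σ Q(x) log₂(Q(x)/P(x))

Computing term by term:
  Q(1)·log₂(Q(1)/P(1)) = (1/10)·log₂((1/10)/(1/20)) = 0.10000
  Q(2)·log₂(Q(2)/P(2)) = (1/10)·log₂((1/10)/(17/20)) = -0.30875
  Q(3)·log₂(Q(3)/P(3)) = (1/5)·log₂((1/5)/(1/20)) = 0.40000
  Q(4)·log₂(Q(4)/P(4)) = (3/5)·log₂((3/5)/(1/20)) = 2.15098

D_KL(Q||P) = 0.10000 - 0.30875 + 0.40000 + 2.15098 = 2.34223 ≈ 2.3422 bits

These are NOT equal (difference: 0.0471 bits). KL divergence is asymmetric: D_KL(P||Q) ≠ D_KL(Q||P) in general.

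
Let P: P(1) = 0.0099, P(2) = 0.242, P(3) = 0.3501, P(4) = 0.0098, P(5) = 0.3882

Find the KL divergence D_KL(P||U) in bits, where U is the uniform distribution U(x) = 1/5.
0.6352 bits

U(i) = 1/5 for all i

D_KL(P||U) = Σ P(x) log₂(P(x) / (1/5))
           = Σ P(x) log₂(P(x)) + log₂(5)
           = log₂(5) - H(P)

H(P) = -Σ P(x) log₂(P(x)):
  -P(1)·log₂(P(1)) = -(0.0099)·log₂(0.0099) = 0.06592
  -P(2)·log₂(P(2)) = -(0.242)·log₂(0.242) = 0.49535
  -P(3)·log₂(P(3)) = -(0.3501)·log₂(0.3501) = 0.53011
  -P(4)·log₂(P(4)) = -(0.0098)·log₂(0.0098) = 0.06540
  -P(5)·log₂(P(5)) = -(0.3882)·log₂(0.3882) = 0.52994
H(P) = 0.06592 + 0.49535 + 0.53011 + 0.06540 + 0.52994 = 1.68672 bits

log₂(5) = 2.32193 bits

D_KL(P||U) = 2.32193 - 1.68672 = 0.63521 ≈ 0.6352 bits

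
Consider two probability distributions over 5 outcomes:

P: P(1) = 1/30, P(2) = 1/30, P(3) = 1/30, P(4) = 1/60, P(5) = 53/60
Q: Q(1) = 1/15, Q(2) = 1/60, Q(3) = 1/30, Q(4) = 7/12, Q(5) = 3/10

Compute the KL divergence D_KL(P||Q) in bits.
1.2907 bits

D_KL(P||Q) = Σ P(x) log₂(P(x)/Q(x))

Computing term by term:
  P(1)·log₂(P(1)/Q(1)) = (1/30)·log₂((1/30)/(1/15)) = -0.03333
  P(2)·log₂(P(2)/Q(2)) = (1/30)·log₂((1/30)/(1/60)) = 0.03333
  P(3)·log₂(P(3)/Q(3)) = (1/30)·log₂((1/30)/(1/30)) = 0.00000
  P(4)·log₂(P(4)/Q(4)) = (1/60)·log₂((1/60)/(7/12)) = -0.08549
  P(5)·log₂(P(5)/Q(5)) = (53/60)·log₂((53/60)/(3/10)) = 1.37623

D_KL(P||Q) = -0.03333 + 0.03333 + 0.00000 - 0.08549 + 1.37623 = 1.29074 ≈ 1.2907 bits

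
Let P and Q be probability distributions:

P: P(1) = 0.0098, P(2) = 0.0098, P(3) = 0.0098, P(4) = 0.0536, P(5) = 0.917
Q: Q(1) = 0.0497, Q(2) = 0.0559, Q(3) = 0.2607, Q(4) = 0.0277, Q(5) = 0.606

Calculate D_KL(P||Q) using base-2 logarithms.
0.5051 bits

D_KL(P||Q) = Σ P(x) log₂(P(x)/Q(x))

Computing term by term:
  P(1)·log₂(P(1)/Q(1)) = 0.0098·log₂(0.0098/0.0497) = -0.02296
  P(2)·log₂(P(2)/Q(2)) = 0.0098·log₂(0.0098/0.0559) = -0.02462
  P(3)·log₂(P(3)/Q(3)) = 0.0098·log₂(0.0098/0.2607) = -0.04639
  P(4)·log₂(P(4)/Q(4)) = 0.0536·log₂(0.0536/0.0277) = 0.05105
  P(5)·log₂(P(5)/Q(5)) = 0.917·log₂(0.917/0.606) = 0.54800

D_KL(P||Q) = -0.02296 - 0.02462 - 0.04639 + 0.05105 + 0.54800 = 0.50508 ≈ 0.5051 bits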